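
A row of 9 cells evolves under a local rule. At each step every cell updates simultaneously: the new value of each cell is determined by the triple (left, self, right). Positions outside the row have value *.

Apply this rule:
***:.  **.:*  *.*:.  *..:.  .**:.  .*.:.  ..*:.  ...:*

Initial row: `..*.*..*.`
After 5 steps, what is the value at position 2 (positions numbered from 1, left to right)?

.

.........
.*******.
.......*.
.*****...
.....*.*.
position 2 holds .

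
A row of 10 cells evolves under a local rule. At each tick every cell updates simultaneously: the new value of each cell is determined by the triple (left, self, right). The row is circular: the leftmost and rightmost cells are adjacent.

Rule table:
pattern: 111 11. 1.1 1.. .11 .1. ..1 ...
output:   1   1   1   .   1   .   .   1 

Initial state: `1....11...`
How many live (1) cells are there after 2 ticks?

7

tick 1: ..11.11.1.
tick 2: 1.111111..
count of 1: 7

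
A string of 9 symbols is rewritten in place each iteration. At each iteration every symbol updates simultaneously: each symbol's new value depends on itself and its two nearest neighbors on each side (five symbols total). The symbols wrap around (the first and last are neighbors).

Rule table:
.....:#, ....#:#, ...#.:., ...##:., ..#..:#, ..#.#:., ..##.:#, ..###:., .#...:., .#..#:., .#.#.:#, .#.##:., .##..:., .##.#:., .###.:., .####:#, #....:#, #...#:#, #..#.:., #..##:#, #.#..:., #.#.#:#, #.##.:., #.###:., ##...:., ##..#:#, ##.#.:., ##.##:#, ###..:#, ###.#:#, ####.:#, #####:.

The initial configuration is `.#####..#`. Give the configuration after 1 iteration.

..#.###..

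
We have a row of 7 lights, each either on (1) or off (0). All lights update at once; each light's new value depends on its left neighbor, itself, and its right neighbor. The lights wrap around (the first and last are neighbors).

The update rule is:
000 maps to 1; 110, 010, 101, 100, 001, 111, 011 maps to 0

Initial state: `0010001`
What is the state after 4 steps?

step 1: 0000100
step 2: 1110001
step 3: 0000100  (repeats step 1; period 2)
step 4: 1110001

1110001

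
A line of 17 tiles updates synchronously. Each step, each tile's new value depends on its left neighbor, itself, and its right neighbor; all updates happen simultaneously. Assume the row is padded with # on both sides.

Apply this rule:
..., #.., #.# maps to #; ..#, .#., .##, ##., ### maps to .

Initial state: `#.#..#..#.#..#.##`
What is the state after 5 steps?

.#.#..#..#.#..#..
#.#.#..#..#.#..#.
.#.#.#..#..#.#..#
#.#.#.#..#..#.#..
.#.#.#.#..#..#.#.

.#.#.#.#..#..#.#.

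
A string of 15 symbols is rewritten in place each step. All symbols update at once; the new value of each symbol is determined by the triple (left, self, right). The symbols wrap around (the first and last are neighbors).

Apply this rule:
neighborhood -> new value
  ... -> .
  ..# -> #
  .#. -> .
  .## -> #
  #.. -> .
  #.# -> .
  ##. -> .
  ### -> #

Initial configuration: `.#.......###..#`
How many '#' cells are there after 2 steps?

........###..#.
.......###..#..
count of #: 4

4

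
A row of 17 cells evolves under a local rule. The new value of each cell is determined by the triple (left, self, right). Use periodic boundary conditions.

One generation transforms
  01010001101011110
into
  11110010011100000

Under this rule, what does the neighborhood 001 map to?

1

At position 0 the neighborhood is 001; the next row has 1 there.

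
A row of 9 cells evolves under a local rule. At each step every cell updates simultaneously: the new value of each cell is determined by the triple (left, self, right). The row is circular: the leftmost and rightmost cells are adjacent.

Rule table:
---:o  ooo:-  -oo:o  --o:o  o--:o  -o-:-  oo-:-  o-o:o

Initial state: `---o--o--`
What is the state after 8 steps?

oo----oo-

ooo-oo-oo
---oo-oo-
oooo-oo-o
----oo-oo
ooooo-oo-
o----oo-o
-ooooo-oo
oo----oo-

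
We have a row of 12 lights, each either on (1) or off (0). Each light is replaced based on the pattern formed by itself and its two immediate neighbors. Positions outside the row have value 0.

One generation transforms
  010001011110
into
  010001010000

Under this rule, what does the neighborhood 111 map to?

0

At position 8 the neighborhood is 111; the next row has 0 there.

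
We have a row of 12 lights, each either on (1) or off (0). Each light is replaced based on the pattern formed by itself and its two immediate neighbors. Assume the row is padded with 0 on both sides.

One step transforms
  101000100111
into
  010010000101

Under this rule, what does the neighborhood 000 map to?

1

At position 4 the neighborhood is 000; the next row has 1 there.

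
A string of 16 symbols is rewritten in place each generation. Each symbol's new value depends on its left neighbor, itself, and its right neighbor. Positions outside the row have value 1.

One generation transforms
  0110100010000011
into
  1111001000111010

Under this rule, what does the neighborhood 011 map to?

At position 1 the neighborhood is 011; the next row has 1 there.

1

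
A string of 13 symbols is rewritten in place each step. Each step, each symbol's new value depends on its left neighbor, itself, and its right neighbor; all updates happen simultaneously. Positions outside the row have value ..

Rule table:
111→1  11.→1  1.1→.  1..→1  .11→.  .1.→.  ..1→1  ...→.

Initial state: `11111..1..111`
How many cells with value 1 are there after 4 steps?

.111111.11.11
1.11111..1..1
...111111.11.
..1.11111..11
count of 1: 8

8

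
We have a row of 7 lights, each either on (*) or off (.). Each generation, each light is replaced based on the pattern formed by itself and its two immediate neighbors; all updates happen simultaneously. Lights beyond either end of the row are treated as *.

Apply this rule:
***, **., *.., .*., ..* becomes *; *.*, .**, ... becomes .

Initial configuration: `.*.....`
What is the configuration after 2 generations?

.**...*
..**.*.

..**.*.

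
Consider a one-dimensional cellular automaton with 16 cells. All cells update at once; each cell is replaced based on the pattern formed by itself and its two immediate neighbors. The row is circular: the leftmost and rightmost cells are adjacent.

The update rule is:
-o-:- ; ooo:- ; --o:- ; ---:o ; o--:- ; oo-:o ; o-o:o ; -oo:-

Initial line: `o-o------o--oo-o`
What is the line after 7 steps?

oo--oooo-----oo-
-o-----o-ooo--oo
o--ooo--o--o---o
o----o-------o--
--oo---ooooo----
o--o-o-----o-ooo
o---o--ooo--o---

o---o--ooo--o---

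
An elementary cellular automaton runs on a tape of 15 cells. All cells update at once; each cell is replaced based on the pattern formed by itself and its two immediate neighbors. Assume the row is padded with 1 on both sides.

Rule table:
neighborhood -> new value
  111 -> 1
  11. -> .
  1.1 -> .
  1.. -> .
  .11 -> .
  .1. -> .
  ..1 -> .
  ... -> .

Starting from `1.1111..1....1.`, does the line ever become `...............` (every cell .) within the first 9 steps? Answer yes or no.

step 1: ...11..........
step 2: ...............
all cells are . at step 2

yes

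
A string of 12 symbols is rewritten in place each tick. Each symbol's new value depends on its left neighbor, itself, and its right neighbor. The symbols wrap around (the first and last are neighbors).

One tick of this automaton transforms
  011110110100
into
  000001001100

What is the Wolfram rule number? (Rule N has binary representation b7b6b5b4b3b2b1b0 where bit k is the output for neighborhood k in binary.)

36

position 2: 111 → 0  (bit 7 = 0)
position 4: 110 → 0  (bit 6 = 0)
position 5: 101 → 1  (bit 5 = 1)
position 10: 100 → 0  (bit 4 = 0)
position 1: 011 → 0  (bit 3 = 0)
position 9: 010 → 1  (bit 2 = 1)
position 0: 001 → 0  (bit 1 = 0)
position 11: 000 → 0  (bit 0 = 0)
bits b7..b0 = 00100100 = 36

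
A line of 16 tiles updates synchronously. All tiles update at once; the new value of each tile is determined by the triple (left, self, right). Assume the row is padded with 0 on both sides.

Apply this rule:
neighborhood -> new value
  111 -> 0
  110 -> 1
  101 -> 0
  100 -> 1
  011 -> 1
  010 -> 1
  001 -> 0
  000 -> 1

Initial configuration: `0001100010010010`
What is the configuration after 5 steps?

1101101011011011

step 1: 1101111011011011
step 2: 1101001011011011
step 3: 1101101011011011
step 4: 1101101011011011  (fixed point — unchanged through step 5)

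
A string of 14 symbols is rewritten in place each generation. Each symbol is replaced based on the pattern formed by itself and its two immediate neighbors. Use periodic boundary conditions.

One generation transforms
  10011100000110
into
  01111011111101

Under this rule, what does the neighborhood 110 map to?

At position 5 the neighborhood is 110; the next row has 0 there.

0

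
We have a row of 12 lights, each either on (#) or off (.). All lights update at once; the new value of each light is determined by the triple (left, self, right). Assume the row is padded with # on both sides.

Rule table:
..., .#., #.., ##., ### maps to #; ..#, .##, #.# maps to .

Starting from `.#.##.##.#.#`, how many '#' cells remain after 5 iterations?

5

.#..#..#.#..
.##.##.#.##.
..#..#.#..#.
#.##.#.##.#.
#..#.#..#.#.
count of #: 5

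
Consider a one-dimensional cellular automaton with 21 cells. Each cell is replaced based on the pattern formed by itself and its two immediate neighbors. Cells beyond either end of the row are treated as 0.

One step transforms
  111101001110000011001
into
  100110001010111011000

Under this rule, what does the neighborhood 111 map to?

0

At position 1 the neighborhood is 111; the next row has 0 there.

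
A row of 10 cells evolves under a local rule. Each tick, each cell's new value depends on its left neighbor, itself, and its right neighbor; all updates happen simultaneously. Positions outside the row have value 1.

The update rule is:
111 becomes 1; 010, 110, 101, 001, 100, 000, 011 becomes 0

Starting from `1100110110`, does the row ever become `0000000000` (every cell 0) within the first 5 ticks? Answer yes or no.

yes

tick 1: 1000000000
tick 2: 0000000000
all cells are 0 at tick 2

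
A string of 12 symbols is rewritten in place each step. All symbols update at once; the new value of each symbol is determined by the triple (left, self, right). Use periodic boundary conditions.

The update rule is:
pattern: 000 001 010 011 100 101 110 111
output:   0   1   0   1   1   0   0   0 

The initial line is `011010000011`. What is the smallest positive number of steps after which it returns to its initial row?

step 1: 010001000110
step 2: 101010101101
step 3: 000000001001
step 4: 100000010110
step 5: 010000100100
step 6: 101001011010
step 7: 000110010000
step 8: 001101101000
step 9: 011001000100
step 10: 110110101010
step 11: 100100000000
step 12: 011010000001
step 13: 010001000010
step 14: 101010100101
step 15: 000000011001
step 16: 100000110110
step 17: 010001100100
step 18: 101011011010
step 19: 000010010000
step 20: 000101101000
step 21: 001001000100
step 22: 010110101010
step 23: 100100000001
step 24: 011010000011

24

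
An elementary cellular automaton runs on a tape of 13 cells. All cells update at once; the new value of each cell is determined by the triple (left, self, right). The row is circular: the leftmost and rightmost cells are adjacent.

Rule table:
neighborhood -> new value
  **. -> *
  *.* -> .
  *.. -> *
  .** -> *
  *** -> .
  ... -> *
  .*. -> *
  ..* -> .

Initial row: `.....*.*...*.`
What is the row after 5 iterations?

.*.*.*.*.*.**

iteration 1: ****.*.***.**
iteration 2: ...*.*.*.*.*.
iteration 3: **.*.*.*.*.**
iteration 4: .*.*.*.*.*.*.
iteration 5: .*.*.*.*.*.**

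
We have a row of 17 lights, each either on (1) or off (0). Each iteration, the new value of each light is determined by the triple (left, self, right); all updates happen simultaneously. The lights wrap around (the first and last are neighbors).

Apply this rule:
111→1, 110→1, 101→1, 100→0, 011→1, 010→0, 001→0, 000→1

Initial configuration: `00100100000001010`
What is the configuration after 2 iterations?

10000001111100100
00111101111100000

00111101111100000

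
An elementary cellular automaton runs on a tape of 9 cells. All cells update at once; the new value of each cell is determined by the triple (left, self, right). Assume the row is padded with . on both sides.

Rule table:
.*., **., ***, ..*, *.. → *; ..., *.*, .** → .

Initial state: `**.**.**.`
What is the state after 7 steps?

.**..**.*

.*..*..**
*******.*
.******.*
*.*****.*
*..****.*
***.***.*
.**..**.*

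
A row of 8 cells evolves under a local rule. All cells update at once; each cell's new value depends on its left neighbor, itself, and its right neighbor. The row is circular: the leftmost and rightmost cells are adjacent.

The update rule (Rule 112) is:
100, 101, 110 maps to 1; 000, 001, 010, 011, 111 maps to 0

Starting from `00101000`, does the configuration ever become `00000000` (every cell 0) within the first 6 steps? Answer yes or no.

no

00010100
00001010
00000101
10000010
01000001
10100000
step 6 is 10100000, still not uniform 0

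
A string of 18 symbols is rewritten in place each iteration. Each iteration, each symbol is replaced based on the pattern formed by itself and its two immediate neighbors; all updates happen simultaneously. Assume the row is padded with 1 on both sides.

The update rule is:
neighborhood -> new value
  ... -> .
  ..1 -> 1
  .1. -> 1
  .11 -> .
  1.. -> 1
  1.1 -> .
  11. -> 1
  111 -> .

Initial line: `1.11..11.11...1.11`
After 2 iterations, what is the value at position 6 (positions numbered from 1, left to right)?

1

iteration 1: 1..111.1..11.11...
iteration 2: 111..1.111.1..11.1
position 6 holds 1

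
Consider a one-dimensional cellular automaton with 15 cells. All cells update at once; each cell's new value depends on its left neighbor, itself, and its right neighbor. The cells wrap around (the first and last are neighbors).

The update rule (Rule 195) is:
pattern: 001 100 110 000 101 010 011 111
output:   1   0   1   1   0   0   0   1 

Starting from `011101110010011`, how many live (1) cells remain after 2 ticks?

tick 1: 001100110100101
tick 2: 010101010001000
count of 1: 5

5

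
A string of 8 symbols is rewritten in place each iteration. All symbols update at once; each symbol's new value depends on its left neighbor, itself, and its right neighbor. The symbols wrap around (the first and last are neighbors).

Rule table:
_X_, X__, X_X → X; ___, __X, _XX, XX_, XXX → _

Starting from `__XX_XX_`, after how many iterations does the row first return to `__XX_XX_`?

iteration 1: ____X__X
iteration 2: X___XX_X
iteration 3: _X____X_
iteration 4: _XX___XX
iteration 5: X__X____
iteration 6: XX_XX___
iteration 7: __X__X__
iteration 8: __XX_XX_

8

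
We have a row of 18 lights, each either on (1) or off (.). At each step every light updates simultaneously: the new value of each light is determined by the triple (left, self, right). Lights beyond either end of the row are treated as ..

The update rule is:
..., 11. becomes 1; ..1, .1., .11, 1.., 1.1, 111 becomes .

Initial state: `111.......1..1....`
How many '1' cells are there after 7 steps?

..1.11111......111
1.......1.1111...1
..11111......1.1..
1.....1.1111.....1
..111......1.111..
1...1.1111.....1.1
..1......1.111....
count of 1: 5

5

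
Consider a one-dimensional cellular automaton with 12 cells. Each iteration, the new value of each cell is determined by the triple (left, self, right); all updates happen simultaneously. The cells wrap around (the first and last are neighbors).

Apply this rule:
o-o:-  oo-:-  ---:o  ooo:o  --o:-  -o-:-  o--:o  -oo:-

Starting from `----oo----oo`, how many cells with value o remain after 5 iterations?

6

iteration 1: ooo---ooo---
iteration 2: -o-oo--o-oo-
iteration 3: -----o-----o
iteration 4: oooo--oooo--
iteration 5: -oo-o--oo-o-
count of o: 6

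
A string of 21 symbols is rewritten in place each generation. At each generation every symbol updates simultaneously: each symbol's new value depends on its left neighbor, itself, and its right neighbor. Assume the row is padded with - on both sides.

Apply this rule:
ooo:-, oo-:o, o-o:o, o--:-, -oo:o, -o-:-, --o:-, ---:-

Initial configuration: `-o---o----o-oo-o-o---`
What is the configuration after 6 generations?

-----------oooo-o----
-----------o--oo-----
--------------oo-----
--------------oo-----  (fixed point — unchanged through generation 6)

--------------oo-----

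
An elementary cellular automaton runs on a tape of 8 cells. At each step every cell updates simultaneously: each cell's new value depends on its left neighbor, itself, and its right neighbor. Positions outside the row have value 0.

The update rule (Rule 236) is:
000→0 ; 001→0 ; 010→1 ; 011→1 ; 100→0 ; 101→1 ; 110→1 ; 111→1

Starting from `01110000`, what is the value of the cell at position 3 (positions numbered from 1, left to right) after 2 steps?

1

01110000  (fixed point — unchanged through step 2)
position 3 holds 1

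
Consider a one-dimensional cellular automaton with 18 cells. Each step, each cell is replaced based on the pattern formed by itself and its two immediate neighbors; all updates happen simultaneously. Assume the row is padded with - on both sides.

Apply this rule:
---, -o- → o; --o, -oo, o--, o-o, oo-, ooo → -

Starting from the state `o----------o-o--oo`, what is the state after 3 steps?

step 1: o-oooooooo-o-o----
step 2: o----------o-o-ooo
step 3: o-oooooooo-o-o----

o-oooooooo-o-o----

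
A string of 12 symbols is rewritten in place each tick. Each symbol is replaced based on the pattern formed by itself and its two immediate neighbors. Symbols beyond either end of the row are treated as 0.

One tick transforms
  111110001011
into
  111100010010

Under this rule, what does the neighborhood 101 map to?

0

At position 9 the neighborhood is 101; the next row has 0 there.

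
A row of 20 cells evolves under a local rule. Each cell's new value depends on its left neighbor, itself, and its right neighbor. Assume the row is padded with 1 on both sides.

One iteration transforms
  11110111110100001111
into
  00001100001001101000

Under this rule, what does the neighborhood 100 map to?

0

At position 12 the neighborhood is 100; the next row has 0 there.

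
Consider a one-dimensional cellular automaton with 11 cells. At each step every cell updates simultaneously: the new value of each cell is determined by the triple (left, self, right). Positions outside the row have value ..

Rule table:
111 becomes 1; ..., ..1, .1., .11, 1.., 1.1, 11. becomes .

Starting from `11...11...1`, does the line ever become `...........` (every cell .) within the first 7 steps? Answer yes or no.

yes

...........
all cells are . at step 1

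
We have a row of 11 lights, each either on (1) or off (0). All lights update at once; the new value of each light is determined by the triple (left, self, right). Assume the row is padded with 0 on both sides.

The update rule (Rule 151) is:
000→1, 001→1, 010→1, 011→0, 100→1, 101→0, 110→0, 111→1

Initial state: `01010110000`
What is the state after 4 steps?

01000011111

11010001111
00011110110
11101100001
01000011111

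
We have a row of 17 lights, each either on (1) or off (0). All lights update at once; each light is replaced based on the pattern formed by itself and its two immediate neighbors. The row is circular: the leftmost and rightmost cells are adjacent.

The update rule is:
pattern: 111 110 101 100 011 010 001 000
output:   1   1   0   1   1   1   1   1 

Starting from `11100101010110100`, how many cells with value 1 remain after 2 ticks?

13

11111101010110111
11111101010110111
count of 1: 13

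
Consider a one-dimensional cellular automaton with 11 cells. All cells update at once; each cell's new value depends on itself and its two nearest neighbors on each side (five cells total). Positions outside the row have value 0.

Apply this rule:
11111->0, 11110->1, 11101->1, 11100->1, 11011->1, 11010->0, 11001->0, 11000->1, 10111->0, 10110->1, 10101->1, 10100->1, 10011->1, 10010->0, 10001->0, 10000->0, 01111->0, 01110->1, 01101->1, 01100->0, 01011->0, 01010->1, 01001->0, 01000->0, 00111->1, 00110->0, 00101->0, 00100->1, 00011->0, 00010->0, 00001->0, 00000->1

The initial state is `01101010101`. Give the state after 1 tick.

00101111111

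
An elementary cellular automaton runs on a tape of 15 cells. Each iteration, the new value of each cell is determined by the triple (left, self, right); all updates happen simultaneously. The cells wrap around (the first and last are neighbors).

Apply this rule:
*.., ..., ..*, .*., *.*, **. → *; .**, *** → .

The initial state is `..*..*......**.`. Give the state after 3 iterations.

************.**
...........**..
***********.***

***********.***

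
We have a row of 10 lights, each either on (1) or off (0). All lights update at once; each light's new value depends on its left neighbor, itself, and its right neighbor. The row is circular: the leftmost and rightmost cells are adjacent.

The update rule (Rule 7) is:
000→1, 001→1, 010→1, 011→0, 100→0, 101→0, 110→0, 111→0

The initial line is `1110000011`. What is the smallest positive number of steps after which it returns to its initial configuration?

20

step 1: 0000111100
step 2: 1111000001
step 3: 0000011110
step 4: 1111100000
step 5: 0000001111
step 6: 0111110000
step 7: 1000000111
step 8: 0011111000
step 9: 1100000011
step 10: 0001111100
step 11: 1110000001
step 12: 0000111110
step 13: 1111000000
step 14: 0000011111
step 15: 0111100000
step 16: 1000001111
step 17: 0011110000
step 18: 1100000111
step 19: 0001111000
step 20: 1110000011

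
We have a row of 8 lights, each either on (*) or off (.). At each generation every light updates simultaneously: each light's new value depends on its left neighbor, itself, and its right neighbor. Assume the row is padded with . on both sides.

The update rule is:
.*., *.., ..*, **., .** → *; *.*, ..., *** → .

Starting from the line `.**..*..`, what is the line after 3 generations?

*******.
*.....**
**...***

**...***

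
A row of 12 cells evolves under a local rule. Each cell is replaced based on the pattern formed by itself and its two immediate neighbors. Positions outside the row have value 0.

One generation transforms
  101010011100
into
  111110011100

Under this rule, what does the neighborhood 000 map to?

At position 11 the neighborhood is 000; the next row has 0 there.

0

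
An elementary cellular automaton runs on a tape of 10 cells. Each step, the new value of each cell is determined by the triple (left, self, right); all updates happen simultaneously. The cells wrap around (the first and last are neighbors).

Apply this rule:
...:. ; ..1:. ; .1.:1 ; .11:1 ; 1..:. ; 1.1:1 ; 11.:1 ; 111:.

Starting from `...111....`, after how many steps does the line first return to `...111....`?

2

...1.1....
...111....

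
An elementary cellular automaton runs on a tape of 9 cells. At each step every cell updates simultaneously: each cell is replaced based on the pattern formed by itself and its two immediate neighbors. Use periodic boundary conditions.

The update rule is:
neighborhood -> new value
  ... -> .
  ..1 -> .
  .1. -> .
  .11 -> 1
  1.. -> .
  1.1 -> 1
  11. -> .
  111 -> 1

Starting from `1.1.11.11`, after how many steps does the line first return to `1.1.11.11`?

.1.11.111
1.11.111.
.11.111.1
11.111.1.
1.111.1.1
.111.1.11
111.1.11.
11.1.11.1
1.1.11.11

9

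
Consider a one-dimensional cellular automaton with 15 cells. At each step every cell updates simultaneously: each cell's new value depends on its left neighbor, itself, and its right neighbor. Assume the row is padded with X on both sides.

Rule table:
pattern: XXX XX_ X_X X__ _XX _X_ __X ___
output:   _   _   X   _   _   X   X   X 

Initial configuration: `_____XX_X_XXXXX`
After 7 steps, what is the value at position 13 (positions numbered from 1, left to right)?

X

_XXXX__XXX_____
X_____X____XXXX
__XXXXX_XXX____
_X_____X____XXX
XX_XXXXX_XXX___
__X_____X____XX
_XX_XXXXX_XXX__
position 13 holds X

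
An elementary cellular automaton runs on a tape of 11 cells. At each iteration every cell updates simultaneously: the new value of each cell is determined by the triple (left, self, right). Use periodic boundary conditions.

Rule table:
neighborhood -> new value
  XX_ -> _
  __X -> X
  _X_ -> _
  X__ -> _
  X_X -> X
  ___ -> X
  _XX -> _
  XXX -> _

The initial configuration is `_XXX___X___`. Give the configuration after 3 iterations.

X____XX__XX
__XXX___X__
XX____XX__X

XX____XX__X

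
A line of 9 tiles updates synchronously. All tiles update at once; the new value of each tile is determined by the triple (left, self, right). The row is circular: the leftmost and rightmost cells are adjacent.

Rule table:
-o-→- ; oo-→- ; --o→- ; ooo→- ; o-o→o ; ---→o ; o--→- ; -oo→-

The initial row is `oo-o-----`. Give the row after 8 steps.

--o--ooo-
o--------
--oooooo-
o--------  (repeats step 2; period 2)
step 8: o--------

o--------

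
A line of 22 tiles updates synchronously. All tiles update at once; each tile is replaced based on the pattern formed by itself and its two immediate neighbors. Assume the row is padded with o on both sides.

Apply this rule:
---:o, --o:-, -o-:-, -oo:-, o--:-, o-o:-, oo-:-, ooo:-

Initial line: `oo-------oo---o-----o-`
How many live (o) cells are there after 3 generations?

---ooooo----o---ooo---
-o-------oo---o-----o-
---ooooo----o---ooo---
count of o: 9

9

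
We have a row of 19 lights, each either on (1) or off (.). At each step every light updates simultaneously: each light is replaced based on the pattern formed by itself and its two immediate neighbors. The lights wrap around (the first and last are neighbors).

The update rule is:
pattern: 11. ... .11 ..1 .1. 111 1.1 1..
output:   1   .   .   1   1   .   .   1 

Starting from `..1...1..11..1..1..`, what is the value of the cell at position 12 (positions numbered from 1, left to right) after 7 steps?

.111.1111.11111111.
1..1....1........11
11111..111......1..
....111..11....1111
1..1..111.11..1...1
111111..1..11111.1.
.....111111....1.1.
position 12 holds .

.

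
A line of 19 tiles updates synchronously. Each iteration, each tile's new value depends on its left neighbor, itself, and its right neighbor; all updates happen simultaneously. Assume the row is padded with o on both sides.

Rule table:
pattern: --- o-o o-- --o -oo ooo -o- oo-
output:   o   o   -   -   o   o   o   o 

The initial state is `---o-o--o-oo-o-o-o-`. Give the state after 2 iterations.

oooooo--ooooooooooo

-o-ooo--ooooooooooo
oooooo--ooooooooooo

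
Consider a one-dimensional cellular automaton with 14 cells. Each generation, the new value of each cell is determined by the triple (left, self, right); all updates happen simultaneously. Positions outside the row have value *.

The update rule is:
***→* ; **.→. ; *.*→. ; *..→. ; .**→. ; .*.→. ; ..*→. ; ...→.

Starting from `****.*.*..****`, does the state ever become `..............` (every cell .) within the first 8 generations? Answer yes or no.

yes

***........***
**..........**
*............*
..............
all cells are . at generation 4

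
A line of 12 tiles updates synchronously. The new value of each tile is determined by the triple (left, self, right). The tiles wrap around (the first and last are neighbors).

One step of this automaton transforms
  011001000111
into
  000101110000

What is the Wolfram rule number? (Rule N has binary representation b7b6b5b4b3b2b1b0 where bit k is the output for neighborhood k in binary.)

21

position 10: 111 → 0  (bit 7 = 0)
position 2: 110 → 0  (bit 6 = 0)
position 0: 101 → 0  (bit 5 = 0)
position 3: 100 → 1  (bit 4 = 1)
position 1: 011 → 0  (bit 3 = 0)
position 5: 010 → 1  (bit 2 = 1)
position 4: 001 → 0  (bit 1 = 0)
position 7: 000 → 1  (bit 0 = 1)
bits b7..b0 = 00010101 = 21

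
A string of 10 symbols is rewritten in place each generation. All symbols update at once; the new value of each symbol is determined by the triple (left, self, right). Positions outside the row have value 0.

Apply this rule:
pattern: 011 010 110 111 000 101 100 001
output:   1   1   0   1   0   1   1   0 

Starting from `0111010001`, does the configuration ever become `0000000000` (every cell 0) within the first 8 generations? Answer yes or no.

generation 1: 0110111001
generation 2: 0101110101
generation 3: 0111101111
generation 4: 0111011110
generation 5: 0110111101
generation 6: 0101111011
generation 7: 0111110110
generation 8: 0111101101
generation 8 is 0111101101, still not uniform 0

no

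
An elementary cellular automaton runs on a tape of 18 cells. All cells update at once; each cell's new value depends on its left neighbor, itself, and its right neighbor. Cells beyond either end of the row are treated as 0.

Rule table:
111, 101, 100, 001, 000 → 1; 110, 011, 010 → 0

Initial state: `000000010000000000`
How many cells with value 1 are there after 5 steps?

10

111111101111111111
011111010111111110
101110101011111101
010101010101111010
101010101010110101
count of 1: 10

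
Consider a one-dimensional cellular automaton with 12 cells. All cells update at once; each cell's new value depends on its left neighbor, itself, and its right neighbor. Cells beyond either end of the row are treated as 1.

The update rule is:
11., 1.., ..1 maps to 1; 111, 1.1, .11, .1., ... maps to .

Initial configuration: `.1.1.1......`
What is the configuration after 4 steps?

......1....1
1....1.1..1.
11..1...11..
.111.1.1.111

.111.1.1.111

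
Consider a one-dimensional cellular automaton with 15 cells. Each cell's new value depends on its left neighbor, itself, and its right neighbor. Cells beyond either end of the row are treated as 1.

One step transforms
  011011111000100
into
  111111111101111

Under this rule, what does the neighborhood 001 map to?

At position 11 the neighborhood is 001; the next row has 1 there.

1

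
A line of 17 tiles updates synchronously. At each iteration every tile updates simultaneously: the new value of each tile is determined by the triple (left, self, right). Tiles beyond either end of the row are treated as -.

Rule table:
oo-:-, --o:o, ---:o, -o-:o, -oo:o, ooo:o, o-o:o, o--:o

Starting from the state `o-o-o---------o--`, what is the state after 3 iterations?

ooooooooooooooooo
oooooooooooooooo-
ooooooooooooooo-o

ooooooooooooooo-o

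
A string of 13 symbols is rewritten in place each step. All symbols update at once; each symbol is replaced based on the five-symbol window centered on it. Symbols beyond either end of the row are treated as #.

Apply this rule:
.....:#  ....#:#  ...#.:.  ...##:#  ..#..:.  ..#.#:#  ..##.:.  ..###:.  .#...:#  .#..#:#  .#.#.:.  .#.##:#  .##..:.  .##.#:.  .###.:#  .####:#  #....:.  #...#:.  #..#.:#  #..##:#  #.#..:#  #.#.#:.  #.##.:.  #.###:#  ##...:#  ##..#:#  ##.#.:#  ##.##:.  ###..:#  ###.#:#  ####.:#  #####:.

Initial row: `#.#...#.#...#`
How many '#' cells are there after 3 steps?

10

####..#.##.#.
..######..#.#
##.#..#######
count of #: 10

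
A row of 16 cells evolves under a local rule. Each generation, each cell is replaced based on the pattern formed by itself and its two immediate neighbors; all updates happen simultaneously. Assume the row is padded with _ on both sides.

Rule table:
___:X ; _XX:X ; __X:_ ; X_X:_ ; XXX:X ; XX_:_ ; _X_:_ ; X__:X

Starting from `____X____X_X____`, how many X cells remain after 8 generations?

8

generation 1: XXX__XXX____XXXX
generation 2: XX_X_XX_XXX_XXX_
generation 3: X____X__XX__XX_X
generation 4: _XXX__X_X_X_X___
generation 5: _XX_X________XXX
generation 6: _X___XXXXXXX_XX_
generation 7: __XX_XXXXXX__X_X
generation 8: X_X__XXXXX_X____
count of X: 8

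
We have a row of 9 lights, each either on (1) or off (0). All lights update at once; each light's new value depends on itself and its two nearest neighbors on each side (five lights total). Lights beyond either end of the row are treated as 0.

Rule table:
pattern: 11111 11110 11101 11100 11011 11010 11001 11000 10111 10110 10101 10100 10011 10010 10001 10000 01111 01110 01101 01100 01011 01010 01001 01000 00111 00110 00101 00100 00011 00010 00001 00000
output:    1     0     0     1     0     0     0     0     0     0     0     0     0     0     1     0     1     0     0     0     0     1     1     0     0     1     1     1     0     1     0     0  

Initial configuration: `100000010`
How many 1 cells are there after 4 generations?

2

100000110
100000100
100001100
100001000
count of 1: 2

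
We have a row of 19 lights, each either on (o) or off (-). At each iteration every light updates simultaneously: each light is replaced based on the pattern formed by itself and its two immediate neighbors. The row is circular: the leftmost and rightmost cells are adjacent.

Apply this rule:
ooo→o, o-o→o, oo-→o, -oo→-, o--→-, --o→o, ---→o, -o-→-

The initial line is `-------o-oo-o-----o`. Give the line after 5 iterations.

oo-o-oooooo-o-o-o-o

iteration 1: -oooooo-o-oo--oooo-
iteration 2: o-oooooo-o-o-o-ooo-
iteration 3: -o-oooooo-o-o-o-ooo
iteration 4: o-o-oooooo-o-o-o-oo
iteration 5: oo-o-oooooo-o-o-o-o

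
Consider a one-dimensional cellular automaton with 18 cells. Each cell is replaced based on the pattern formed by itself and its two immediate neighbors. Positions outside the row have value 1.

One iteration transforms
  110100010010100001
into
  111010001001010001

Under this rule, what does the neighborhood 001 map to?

At position 6 the neighborhood is 001; the next row has 0 there.

0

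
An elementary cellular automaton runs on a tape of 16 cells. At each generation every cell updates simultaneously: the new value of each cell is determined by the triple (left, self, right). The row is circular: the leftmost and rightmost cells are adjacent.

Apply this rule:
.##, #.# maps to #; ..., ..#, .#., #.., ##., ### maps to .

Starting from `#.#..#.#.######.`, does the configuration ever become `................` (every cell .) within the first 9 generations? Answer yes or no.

yes

generation 1: .#....#.##.....#
generation 2: #......##.......
generation 3: .......#........
generation 4: ................
all cells are . at generation 4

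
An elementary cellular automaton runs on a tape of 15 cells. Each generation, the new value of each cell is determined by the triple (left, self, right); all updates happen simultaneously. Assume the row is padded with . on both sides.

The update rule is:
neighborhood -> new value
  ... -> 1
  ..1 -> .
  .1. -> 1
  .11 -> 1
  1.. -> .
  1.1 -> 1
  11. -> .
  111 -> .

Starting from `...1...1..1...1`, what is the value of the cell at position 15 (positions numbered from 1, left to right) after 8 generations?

1

11.1.1.1..1.1.1
1.111111..11111
111.......1....
1...11111.1.111
1.1.1....1111..
11111.11.1....1
1....11.11.11.1
1.11.1.11.11.11
position 15 holds 1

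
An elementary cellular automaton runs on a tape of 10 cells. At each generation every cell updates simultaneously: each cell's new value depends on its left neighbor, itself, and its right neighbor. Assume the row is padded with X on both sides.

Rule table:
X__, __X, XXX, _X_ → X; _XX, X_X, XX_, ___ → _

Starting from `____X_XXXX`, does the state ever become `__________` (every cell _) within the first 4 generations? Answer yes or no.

no

X__XX__XXX
_XX__XX_XX
___XX____X
X_X__X__X_
generation 4 is X_X__X__X_, still not uniform _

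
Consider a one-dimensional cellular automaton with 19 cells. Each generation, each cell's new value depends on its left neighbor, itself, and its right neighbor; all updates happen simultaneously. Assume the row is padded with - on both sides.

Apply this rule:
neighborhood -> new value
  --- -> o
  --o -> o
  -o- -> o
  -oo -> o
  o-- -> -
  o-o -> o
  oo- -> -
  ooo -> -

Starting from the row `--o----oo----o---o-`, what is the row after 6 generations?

generation 1: ooo-oooo--oooo-ooo-
generation 2: o--oo----oo---oo---
generation 3: o-oo--oooo--ooo--oo
generation 4: ooo--oo----oo---oo-
generation 5: o---oo--oooo--ooo--
generation 6: o-ooo--oo----oo---o

o-ooo--oo----oo---o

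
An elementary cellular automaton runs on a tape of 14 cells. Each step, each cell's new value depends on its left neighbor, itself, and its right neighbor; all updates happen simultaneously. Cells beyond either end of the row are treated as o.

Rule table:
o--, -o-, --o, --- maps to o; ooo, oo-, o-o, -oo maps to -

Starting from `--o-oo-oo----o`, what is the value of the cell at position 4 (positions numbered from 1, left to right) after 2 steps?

o

step 1: ooo------oooo-
step 2: ---oooooo-----
position 4 holds o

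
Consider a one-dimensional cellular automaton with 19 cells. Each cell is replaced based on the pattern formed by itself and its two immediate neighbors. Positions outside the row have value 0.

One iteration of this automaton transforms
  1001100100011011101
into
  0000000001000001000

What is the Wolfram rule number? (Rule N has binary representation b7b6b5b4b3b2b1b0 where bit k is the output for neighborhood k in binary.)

129

position 15: 111 → 1  (bit 7 = 1)
position 4: 110 → 0  (bit 6 = 0)
position 13: 101 → 0  (bit 5 = 0)
position 1: 100 → 0  (bit 4 = 0)
position 3: 011 → 0  (bit 3 = 0)
position 0: 010 → 0  (bit 2 = 0)
position 2: 001 → 0  (bit 1 = 0)
position 9: 000 → 1  (bit 0 = 1)
bits b7..b0 = 10000001 = 129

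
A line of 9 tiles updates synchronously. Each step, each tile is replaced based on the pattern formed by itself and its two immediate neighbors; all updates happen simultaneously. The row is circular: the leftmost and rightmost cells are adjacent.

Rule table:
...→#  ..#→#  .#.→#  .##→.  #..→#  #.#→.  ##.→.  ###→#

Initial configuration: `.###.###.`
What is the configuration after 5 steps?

.#######.

step 1: #.#...#.#
step 2: ..#####..
step 3: ##.###.##
step 4: #...#...#
step 5: .#######.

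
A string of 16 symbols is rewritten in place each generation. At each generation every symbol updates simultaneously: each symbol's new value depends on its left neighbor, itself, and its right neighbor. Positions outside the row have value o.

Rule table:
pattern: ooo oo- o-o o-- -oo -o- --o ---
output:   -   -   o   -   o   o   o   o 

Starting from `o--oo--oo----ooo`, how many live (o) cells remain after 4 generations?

6

--oo--oo--oooo--
-oo--oo--oo----o
oo--oo--oo--oooo
---oo--oo--oo---
count of o: 6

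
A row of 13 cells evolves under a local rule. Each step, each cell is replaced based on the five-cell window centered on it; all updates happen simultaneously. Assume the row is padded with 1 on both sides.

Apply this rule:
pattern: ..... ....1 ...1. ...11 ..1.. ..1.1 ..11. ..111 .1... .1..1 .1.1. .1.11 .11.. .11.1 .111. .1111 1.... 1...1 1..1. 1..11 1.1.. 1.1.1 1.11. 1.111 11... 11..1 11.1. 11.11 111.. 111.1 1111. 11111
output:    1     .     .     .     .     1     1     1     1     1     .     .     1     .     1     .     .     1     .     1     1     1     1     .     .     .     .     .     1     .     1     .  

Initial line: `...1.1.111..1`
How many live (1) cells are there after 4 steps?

step 1: .1.1.1..11.11
step 2: .1.1.1111....
step 3: .1.1...11....
step 4: .1.111.11....
count of 1: 6

6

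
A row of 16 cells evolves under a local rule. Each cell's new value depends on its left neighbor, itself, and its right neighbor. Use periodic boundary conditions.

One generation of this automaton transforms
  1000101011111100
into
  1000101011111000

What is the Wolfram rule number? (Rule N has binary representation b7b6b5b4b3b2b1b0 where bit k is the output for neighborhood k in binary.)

140

position 9: 111 → 1  (bit 7 = 1)
position 13: 110 → 0  (bit 6 = 0)
position 5: 101 → 0  (bit 5 = 0)
position 1: 100 → 0  (bit 4 = 0)
position 8: 011 → 1  (bit 3 = 1)
position 0: 010 → 1  (bit 2 = 1)
position 3: 001 → 0  (bit 1 = 0)
position 2: 000 → 0  (bit 0 = 0)
bits b7..b0 = 10001100 = 140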